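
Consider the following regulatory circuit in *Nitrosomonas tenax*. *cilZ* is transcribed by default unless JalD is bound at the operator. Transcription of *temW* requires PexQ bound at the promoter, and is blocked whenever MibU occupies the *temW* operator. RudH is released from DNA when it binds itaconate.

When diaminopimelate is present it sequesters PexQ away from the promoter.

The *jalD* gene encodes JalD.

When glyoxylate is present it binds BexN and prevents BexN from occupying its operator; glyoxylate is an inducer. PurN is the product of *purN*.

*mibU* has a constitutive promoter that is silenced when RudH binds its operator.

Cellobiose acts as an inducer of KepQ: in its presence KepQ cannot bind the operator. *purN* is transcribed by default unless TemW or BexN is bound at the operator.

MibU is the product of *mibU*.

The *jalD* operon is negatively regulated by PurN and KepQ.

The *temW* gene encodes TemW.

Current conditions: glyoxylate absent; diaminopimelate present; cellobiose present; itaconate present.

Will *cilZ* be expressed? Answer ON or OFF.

OFF

Itaconate is present, so RudH is inactive.
With no repressor bound, *mibU* is transcribed.
So MibU is produced and active.
Diaminopimelate is present, so PexQ is inactive.
With repressor MibU bound, *temW* is not transcribed.
So TemW is not produced.
Glyoxylate is absent, so BexN is active.
With repressor BexN bound, *purN* is not transcribed.
So PurN is not produced.
Cellobiose is present, so KepQ is inactive.
With no repressor bound, *jalD* is transcribed.
So JalD is produced and active.
With repressor JalD bound, *cilZ* is not transcribed.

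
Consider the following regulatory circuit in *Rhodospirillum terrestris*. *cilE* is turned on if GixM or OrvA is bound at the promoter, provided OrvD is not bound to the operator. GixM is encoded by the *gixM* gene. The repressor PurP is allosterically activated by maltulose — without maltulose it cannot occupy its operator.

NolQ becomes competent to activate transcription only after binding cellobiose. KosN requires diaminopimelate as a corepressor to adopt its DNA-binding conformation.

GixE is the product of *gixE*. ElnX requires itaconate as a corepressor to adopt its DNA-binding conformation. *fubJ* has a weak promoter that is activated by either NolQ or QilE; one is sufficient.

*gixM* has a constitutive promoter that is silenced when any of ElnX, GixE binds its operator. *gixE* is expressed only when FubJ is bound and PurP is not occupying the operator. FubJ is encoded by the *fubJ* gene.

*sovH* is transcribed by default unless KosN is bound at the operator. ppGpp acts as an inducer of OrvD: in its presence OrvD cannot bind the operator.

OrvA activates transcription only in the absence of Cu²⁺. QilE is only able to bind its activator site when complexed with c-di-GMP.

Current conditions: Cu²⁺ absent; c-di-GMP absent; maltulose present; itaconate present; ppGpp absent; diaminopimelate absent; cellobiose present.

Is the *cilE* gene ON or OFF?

Itaconate is present, so ElnX is active.
Maltulose is present, so PurP is active.
Cellobiose is present, so NolQ is active.
c-di-GMP is absent, so QilE is inactive.
Activator NolQ is present, so *fubJ* is transcribed.
So FubJ is produced and active.
With repressor PurP bound, *gixE* is not transcribed.
So GixE is not produced.
With repressor ElnX bound, *gixM* is not transcribed.
So GixM is not produced.
Cu²⁺ is absent, so OrvA is active.
ppGpp is absent, so OrvD is active.
With repressor OrvD bound, *cilE* is not transcribed.

OFF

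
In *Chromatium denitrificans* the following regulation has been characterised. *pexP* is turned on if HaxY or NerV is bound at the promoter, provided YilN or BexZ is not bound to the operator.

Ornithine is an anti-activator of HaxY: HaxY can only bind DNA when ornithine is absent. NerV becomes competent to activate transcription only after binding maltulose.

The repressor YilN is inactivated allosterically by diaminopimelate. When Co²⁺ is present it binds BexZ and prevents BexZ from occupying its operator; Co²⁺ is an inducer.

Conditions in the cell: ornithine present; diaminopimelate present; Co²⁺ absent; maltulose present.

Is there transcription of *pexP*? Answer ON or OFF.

Diaminopimelate is present, so YilN is inactive.
Ornithine is present, so HaxY is inactive.
Maltulose is present, so NerV is active.
Co²⁺ is absent, so BexZ is active.
With repressor BexZ bound, *pexP* is not transcribed.

OFF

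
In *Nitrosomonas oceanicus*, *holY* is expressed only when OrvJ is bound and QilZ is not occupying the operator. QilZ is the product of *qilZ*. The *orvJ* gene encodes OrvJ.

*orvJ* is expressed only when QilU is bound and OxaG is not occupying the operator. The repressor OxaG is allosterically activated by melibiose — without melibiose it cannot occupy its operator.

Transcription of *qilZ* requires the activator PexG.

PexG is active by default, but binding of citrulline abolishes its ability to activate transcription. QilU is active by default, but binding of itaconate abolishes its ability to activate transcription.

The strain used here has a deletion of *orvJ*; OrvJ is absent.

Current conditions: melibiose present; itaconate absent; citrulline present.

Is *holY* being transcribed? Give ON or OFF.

Citrulline is present, so PexG is inactive.
Required activator PexG is absent, so *qilZ* is not transcribed.
So QilZ is not produced.
OrvJ is non-functional in this strain, so it has no effect.
Required activator OrvJ is absent, so *holY* is not transcribed.

OFF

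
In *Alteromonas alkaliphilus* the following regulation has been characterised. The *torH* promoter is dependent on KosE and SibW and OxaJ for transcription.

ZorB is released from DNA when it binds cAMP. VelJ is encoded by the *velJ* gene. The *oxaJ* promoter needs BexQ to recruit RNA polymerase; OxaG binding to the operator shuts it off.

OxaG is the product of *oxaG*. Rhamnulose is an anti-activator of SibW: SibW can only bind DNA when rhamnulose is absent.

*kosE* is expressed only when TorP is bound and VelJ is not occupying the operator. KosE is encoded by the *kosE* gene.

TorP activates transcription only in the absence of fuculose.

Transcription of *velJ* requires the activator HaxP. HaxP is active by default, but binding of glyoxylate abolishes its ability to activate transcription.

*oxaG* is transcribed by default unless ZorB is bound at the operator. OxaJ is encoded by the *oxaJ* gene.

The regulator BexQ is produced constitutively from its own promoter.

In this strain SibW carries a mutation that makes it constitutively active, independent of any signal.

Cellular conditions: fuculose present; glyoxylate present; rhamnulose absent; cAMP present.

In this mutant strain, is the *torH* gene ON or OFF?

OFF

Fuculose is present, so TorP is inactive.
Glyoxylate is present, so HaxP is inactive.
Required activator HaxP is absent, so *velJ* is not transcribed.
So VelJ is not produced.
Required activator TorP is absent, so *kosE* is not transcribed.
So KosE is not produced.
SibW is constitutively active in this strain.
cAMP is present, so ZorB is inactive.
With no repressor bound, *oxaG* is transcribed.
So OxaG is produced and active.
BexQ is produced constitutively and is active.
With repressor OxaG bound, *oxaJ* is not transcribed.
So OxaJ is not produced.
Required activator KosE is absent, so *torH* is not transcribed.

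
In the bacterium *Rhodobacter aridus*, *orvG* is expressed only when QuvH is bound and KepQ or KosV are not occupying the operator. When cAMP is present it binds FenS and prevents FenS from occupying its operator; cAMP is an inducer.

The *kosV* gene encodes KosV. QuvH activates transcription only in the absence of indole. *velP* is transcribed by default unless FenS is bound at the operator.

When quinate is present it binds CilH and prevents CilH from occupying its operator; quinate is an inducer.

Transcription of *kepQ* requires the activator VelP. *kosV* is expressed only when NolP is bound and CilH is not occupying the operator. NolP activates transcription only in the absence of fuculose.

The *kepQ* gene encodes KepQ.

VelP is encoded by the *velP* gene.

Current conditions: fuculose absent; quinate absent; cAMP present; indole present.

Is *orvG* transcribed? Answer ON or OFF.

cAMP is present, so FenS is inactive.
With no repressor bound, *velP* is transcribed.
So VelP is produced and active.
No repressor is bound and VelP is active, so *kepQ* is transcribed.
So KepQ is produced and active.
Fuculose is absent, so NolP is active.
Quinate is absent, so CilH is active.
With repressor CilH bound, *kosV* is not transcribed.
So KosV is not produced.
Indole is present, so QuvH is inactive.
With repressor KepQ bound, *orvG* is not transcribed.

OFF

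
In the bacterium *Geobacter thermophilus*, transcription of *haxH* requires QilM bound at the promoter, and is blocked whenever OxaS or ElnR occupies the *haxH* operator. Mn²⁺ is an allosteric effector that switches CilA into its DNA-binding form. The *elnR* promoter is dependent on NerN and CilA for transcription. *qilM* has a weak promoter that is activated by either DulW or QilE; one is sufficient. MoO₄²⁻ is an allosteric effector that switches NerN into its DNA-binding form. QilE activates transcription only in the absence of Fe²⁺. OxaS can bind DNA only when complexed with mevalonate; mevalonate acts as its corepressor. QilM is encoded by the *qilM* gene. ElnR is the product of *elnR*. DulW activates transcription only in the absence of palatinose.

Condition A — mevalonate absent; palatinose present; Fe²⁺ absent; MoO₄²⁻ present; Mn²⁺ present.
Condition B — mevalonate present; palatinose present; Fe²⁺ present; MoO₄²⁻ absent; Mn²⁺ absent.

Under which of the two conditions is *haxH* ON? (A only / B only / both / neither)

Condition A:
Mevalonate is absent, so OxaS is inactive.
Palatinose is present, so DulW is inactive.
Fe²⁺ is absent, so QilE is active.
Activator QilE is present, so *qilM* is transcribed.
So QilM is produced and active.
MoO₄²⁻ is present, so NerN is active.
Mn²⁺ is present, so CilA is active.
No repressor is bound and NerN and CilA are active, so *elnR* is transcribed.
So ElnR is produced and active.
With repressor ElnR bound, *haxH* is not transcribed.
→ *haxH* is OFF in A.
Condition B:
Mevalonate is present, so OxaS is active.
Palatinose is present, so DulW is inactive.
Fe²⁺ is present, so QilE is inactive.
No activator is available at the *qilM* promoter, so *qilM* is not transcribed.
So QilM is not produced.
MoO₄²⁻ is absent, so NerN is inactive.
Mn²⁺ is absent, so CilA is inactive.
Required activator NerN is absent, so *elnR* is not transcribed.
So ElnR is not produced.
With repressor OxaS bound, *haxH* is not transcribed.
→ *haxH* is OFF in B.

neither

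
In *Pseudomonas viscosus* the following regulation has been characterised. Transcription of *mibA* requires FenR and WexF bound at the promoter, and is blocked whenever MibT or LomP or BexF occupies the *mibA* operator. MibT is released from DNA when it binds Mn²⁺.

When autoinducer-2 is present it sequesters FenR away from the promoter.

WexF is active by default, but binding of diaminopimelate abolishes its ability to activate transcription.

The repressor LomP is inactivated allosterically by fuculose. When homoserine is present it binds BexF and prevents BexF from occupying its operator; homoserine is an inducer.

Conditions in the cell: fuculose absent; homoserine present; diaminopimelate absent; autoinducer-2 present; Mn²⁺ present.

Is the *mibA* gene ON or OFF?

OFF

Mn²⁺ is present, so MibT is inactive.
Fuculose is absent, so LomP is active.
Autoinducer-2 is present, so FenR is inactive.
Diaminopimelate is absent, so WexF is active.
Homoserine is present, so BexF is inactive.
With repressor LomP bound, *mibA* is not transcribed.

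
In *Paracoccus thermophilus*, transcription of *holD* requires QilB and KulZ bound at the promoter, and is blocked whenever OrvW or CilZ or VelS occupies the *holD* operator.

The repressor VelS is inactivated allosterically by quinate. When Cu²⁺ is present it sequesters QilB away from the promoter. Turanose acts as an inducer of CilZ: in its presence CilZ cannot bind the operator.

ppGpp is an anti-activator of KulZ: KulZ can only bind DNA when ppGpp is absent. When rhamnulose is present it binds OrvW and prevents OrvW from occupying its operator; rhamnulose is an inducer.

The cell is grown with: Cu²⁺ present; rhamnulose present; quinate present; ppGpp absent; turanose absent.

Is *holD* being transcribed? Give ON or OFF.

OFF

Rhamnulose is present, so OrvW is inactive.
Cu²⁺ is present, so QilB is inactive.
Turanose is absent, so CilZ is active.
ppGpp is absent, so KulZ is active.
Quinate is present, so VelS is inactive.
With repressor CilZ bound, *holD* is not transcribed.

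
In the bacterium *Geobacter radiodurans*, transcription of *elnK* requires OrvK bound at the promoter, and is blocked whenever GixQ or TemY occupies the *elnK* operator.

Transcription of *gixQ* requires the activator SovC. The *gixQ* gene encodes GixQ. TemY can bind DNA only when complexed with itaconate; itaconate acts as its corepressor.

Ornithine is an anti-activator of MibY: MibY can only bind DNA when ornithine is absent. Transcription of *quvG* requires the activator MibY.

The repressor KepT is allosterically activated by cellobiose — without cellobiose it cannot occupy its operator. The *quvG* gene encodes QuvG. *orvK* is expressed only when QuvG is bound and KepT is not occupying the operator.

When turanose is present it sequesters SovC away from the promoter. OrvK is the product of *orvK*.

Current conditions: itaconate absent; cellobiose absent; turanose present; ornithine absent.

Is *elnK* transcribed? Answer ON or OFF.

ON

Ornithine is absent, so MibY is active.
No repressor is bound and MibY is active, so *quvG* is transcribed.
So QuvG is produced and active.
Cellobiose is absent, so KepT is inactive.
No repressor is bound and QuvG is active, so *orvK* is transcribed.
So OrvK is produced and active.
Turanose is present, so SovC is inactive.
Required activator SovC is absent, so *gixQ* is not transcribed.
So GixQ is not produced.
Itaconate is absent, so TemY is inactive.
No repressor is bound and OrvK is active, so *elnK* is transcribed.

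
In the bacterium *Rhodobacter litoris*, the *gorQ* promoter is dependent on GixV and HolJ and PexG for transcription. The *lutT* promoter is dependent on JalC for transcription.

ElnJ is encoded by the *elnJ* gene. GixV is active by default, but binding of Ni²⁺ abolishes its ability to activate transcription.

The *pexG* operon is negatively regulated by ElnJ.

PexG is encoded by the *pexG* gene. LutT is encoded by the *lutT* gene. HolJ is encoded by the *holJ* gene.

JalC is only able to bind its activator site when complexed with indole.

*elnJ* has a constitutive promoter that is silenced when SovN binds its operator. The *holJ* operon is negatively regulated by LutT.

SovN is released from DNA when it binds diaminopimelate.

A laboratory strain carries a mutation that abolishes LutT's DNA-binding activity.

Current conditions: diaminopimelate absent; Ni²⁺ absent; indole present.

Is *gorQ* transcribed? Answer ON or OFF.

ON

Ni²⁺ is absent, so GixV is active.
LutT is non-functional in this strain, so it has no effect.
With no repressor bound, *holJ* is transcribed.
So HolJ is produced and active.
Diaminopimelate is absent, so SovN is active.
With repressor SovN bound, *elnJ* is not transcribed.
So ElnJ is not produced.
With no repressor bound, *pexG* is transcribed.
So PexG is produced and active.
No repressor is bound and GixV and HolJ and PexG are active, so *gorQ* is transcribed.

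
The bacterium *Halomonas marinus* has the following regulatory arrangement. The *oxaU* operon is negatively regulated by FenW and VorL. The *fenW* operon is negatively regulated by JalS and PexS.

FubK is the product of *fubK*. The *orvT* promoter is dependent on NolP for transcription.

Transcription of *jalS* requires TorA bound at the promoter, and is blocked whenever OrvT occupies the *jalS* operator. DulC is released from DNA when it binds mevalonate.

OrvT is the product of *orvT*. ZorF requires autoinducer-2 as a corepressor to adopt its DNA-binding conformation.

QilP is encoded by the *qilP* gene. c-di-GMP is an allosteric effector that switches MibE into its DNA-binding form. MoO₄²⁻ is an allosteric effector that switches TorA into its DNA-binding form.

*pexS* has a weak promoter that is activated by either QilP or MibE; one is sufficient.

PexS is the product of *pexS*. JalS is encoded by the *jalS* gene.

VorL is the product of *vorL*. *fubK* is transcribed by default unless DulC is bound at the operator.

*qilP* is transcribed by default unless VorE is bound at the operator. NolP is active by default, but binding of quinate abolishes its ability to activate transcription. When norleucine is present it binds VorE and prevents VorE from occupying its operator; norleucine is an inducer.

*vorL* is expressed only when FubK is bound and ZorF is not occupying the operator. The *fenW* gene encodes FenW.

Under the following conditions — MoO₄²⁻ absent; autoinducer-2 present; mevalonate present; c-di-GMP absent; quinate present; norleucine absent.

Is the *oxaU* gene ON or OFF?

MoO₄²⁻ is absent, so TorA is inactive.
Quinate is present, so NolP is inactive.
Required activator NolP is absent, so *orvT* is not transcribed.
So OrvT is not produced.
Required activator TorA is absent, so *jalS* is not transcribed.
So JalS is not produced.
Norleucine is absent, so VorE is active.
With repressor VorE bound, *qilP* is not transcribed.
So QilP is not produced.
c-di-GMP is absent, so MibE is inactive.
No activator is available at the *pexS* promoter, so *pexS* is not transcribed.
So PexS is not produced.
With no repressor bound, *fenW* is transcribed.
So FenW is produced and active.
Autoinducer-2 is present, so ZorF is active.
Mevalonate is present, so DulC is inactive.
With no repressor bound, *fubK* is transcribed.
So FubK is produced and active.
With repressor ZorF bound, *vorL* is not transcribed.
So VorL is not produced.
With repressor FenW bound, *oxaU* is not transcribed.

OFF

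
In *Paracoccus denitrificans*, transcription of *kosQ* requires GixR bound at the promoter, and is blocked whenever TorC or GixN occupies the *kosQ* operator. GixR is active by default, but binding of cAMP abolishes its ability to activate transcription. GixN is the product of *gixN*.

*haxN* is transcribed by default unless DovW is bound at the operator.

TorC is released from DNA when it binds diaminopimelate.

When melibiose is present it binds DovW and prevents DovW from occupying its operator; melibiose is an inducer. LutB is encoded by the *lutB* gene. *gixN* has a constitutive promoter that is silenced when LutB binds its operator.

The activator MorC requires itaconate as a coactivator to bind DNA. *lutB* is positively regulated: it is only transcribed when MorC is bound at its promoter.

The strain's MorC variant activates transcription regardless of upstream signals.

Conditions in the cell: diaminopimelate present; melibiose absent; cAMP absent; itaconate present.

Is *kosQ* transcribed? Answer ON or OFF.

ON

cAMP is absent, so GixR is active.
Diaminopimelate is present, so TorC is inactive.
MorC is constitutively active in this strain.
No repressor is bound and MorC is active, so *lutB* is transcribed.
So LutB is produced and active.
With repressor LutB bound, *gixN* is not transcribed.
So GixN is not produced.
No repressor is bound and GixR is active, so *kosQ* is transcribed.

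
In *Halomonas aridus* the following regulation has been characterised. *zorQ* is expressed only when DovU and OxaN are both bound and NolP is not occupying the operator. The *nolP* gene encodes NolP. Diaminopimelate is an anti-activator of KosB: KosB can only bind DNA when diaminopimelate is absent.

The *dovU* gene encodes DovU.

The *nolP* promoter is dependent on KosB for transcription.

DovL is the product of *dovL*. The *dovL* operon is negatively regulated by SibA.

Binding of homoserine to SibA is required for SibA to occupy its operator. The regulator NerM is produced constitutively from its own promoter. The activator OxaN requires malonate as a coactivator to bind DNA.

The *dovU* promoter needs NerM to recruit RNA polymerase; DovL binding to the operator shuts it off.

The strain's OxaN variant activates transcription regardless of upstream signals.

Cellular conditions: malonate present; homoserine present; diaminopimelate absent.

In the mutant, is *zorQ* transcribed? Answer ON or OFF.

OFF

NerM is produced constitutively and is active.
Homoserine is present, so SibA is active.
With repressor SibA bound, *dovL* is not transcribed.
So DovL is not produced.
No repressor is bound and NerM is active, so *dovU* is transcribed.
So DovU is produced and active.
OxaN is constitutively active in this strain.
Diaminopimelate is absent, so KosB is active.
No repressor is bound and KosB is active, so *nolP* is transcribed.
So NolP is produced and active.
With repressor NolP bound, *zorQ* is not transcribed.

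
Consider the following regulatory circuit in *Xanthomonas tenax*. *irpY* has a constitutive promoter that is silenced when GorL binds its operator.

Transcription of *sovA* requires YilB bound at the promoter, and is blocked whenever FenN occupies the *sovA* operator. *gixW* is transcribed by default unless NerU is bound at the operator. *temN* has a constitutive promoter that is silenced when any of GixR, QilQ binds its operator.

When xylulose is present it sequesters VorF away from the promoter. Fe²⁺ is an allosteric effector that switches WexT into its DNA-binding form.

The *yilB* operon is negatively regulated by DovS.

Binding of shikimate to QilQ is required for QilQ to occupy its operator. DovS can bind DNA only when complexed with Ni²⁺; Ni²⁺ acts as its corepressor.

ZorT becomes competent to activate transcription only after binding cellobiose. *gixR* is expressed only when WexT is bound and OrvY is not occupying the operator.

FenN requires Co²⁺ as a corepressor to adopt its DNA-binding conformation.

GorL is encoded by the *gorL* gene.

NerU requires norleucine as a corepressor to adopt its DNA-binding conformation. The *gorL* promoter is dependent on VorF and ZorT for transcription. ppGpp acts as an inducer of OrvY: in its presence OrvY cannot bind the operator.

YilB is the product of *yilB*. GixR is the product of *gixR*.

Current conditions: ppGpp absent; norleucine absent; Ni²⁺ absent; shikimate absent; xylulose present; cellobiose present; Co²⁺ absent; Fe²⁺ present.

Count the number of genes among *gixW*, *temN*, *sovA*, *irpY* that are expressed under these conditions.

4

Norleucine is absent, so NerU is inactive.
With no repressor bound, *gixW* is transcribed.
→ *gixW* is ON.
Fe²⁺ is present, so WexT is active.
ppGpp is absent, so OrvY is active.
With repressor OrvY bound, *gixR* is not transcribed.
So GixR is not produced.
Shikimate is absent, so QilQ is inactive.
With no repressor bound, *temN* is transcribed.
→ *temN* is ON.
Ni²⁺ is absent, so DovS is inactive.
With no repressor bound, *yilB* is transcribed.
So YilB is produced and active.
Co²⁺ is absent, so FenN is inactive.
No repressor is bound and YilB is active, so *sovA* is transcribed.
→ *sovA* is ON.
Xylulose is present, so VorF is inactive.
Cellobiose is present, so ZorT is active.
Required activator VorF is absent, so *gorL* is not transcribed.
So GorL is not produced.
With no repressor bound, *irpY* is transcribed.
→ *irpY* is ON.
4 of the 4 genes are transcribed.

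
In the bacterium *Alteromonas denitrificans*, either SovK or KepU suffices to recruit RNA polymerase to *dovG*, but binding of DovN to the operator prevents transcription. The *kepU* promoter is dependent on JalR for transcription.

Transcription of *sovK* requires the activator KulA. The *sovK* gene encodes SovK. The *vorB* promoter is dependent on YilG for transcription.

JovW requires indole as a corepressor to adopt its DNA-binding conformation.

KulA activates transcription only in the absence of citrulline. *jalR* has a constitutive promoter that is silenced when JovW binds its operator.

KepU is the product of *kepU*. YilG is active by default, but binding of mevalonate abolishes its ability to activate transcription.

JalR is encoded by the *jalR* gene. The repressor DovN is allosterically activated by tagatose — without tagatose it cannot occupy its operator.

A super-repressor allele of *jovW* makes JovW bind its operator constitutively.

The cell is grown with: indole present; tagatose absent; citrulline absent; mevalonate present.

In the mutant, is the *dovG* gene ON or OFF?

ON

Tagatose is absent, so DovN is inactive.
Citrulline is absent, so KulA is active.
No repressor is bound and KulA is active, so *sovK* is transcribed.
So SovK is produced and active.
JovW is constitutively active in this strain.
With repressor JovW bound, *jalR* is not transcribed.
So JalR is not produced.
Required activator JalR is absent, so *kepU* is not transcribed.
So KepU is not produced.
Activator SovK is present, so *dovG* is transcribed.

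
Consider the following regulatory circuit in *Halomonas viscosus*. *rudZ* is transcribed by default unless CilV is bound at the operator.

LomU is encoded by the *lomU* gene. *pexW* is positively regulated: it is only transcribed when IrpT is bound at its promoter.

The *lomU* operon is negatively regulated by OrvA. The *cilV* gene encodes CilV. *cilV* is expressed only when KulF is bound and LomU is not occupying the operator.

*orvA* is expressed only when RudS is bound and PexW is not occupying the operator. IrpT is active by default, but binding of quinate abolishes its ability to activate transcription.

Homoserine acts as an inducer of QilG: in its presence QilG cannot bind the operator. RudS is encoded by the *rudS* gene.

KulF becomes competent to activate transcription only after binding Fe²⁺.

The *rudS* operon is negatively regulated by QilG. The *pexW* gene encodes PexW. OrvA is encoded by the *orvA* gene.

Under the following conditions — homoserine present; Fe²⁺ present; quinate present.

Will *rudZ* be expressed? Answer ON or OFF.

Homoserine is present, so QilG is inactive.
With no repressor bound, *rudS* is transcribed.
So RudS is produced and active.
Quinate is present, so IrpT is inactive.
Required activator IrpT is absent, so *pexW* is not transcribed.
So PexW is not produced.
No repressor is bound and RudS is active, so *orvA* is transcribed.
So OrvA is produced and active.
With repressor OrvA bound, *lomU* is not transcribed.
So LomU is not produced.
Fe²⁺ is present, so KulF is active.
No repressor is bound and KulF is active, so *cilV* is transcribed.
So CilV is produced and active.
With repressor CilV bound, *rudZ* is not transcribed.

OFF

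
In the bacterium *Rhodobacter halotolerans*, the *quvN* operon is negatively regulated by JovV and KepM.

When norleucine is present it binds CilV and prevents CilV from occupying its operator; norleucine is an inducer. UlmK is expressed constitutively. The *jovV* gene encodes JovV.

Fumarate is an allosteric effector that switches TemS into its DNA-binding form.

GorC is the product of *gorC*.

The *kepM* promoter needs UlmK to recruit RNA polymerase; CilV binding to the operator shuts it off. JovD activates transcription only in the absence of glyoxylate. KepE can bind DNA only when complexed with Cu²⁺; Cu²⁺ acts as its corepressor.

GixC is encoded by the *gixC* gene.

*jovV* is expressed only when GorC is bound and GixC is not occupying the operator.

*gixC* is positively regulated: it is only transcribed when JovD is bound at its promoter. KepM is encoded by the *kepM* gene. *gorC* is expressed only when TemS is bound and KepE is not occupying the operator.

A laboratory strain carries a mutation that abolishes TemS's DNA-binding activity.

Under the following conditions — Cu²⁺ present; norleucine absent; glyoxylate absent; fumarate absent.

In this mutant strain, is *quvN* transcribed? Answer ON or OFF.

Cu²⁺ is present, so KepE is active.
TemS is non-functional in this strain, so it has no effect.
With repressor KepE bound, *gorC* is not transcribed.
So GorC is not produced.
Glyoxylate is absent, so JovD is active.
No repressor is bound and JovD is active, so *gixC* is transcribed.
So GixC is produced and active.
With repressor GixC bound, *jovV* is not transcribed.
So JovV is not produced.
UlmK is produced constitutively and is active.
Norleucine is absent, so CilV is active.
With repressor CilV bound, *kepM* is not transcribed.
So KepM is not produced.
With no repressor bound, *quvN* is transcribed.

ON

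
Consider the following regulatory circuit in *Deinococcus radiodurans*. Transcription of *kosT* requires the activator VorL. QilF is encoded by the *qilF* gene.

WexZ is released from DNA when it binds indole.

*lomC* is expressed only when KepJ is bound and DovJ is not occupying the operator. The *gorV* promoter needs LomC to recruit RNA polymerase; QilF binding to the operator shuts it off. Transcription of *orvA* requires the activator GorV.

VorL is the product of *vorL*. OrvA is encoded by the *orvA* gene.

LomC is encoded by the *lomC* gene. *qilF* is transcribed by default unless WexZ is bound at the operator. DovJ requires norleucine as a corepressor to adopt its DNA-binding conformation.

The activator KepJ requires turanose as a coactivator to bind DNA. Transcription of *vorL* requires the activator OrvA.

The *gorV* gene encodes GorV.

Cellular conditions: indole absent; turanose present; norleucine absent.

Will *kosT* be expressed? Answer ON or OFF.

Turanose is present, so KepJ is active.
Norleucine is absent, so DovJ is inactive.
No repressor is bound and KepJ is active, so *lomC* is transcribed.
So LomC is produced and active.
Indole is absent, so WexZ is active.
With repressor WexZ bound, *qilF* is not transcribed.
So QilF is not produced.
No repressor is bound and LomC is active, so *gorV* is transcribed.
So GorV is produced and active.
No repressor is bound and GorV is active, so *orvA* is transcribed.
So OrvA is produced and active.
No repressor is bound and OrvA is active, so *vorL* is transcribed.
So VorL is produced and active.
No repressor is bound and VorL is active, so *kosT* is transcribed.

ON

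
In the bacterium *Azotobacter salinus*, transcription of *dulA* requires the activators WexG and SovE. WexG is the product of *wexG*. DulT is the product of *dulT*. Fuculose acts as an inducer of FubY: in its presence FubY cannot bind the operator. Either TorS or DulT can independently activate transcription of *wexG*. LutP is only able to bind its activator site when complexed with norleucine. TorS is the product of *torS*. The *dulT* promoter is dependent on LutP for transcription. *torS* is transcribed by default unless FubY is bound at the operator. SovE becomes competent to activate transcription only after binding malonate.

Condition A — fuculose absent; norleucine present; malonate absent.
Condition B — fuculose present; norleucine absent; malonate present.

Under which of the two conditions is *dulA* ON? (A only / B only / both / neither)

B only

Condition A:
Fuculose is absent, so FubY is active.
With repressor FubY bound, *torS* is not transcribed.
So TorS is not produced.
Norleucine is present, so LutP is active.
No repressor is bound and LutP is active, so *dulT* is transcribed.
So DulT is produced and active.
Activator DulT is present, so *wexG* is transcribed.
So WexG is produced and active.
Malonate is absent, so SovE is inactive.
Required activator SovE is absent, so *dulA* is not transcribed.
→ *dulA* is OFF in A.
Condition B:
Fuculose is present, so FubY is inactive.
With no repressor bound, *torS* is transcribed.
So TorS is produced and active.
Norleucine is absent, so LutP is inactive.
Required activator LutP is absent, so *dulT* is not transcribed.
So DulT is not produced.
Activator TorS is present, so *wexG* is transcribed.
So WexG is produced and active.
Malonate is present, so SovE is active.
No repressor is bound and WexG and SovE are active, so *dulA* is transcribed.
→ *dulA* is ON in B.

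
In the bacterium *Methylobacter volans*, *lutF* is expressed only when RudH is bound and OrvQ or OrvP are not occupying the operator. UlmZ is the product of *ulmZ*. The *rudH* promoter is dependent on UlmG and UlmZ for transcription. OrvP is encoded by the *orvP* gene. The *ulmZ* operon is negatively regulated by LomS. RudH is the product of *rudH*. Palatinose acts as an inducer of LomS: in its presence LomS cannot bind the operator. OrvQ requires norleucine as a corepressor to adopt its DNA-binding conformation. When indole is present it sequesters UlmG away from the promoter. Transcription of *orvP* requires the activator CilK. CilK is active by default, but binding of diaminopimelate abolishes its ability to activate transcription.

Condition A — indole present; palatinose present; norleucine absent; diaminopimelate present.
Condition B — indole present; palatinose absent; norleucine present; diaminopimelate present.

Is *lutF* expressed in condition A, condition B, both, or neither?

Condition A:
Indole is present, so UlmG is inactive.
Palatinose is present, so LomS is inactive.
With no repressor bound, *ulmZ* is transcribed.
So UlmZ is produced and active.
Required activator UlmG is absent, so *rudH* is not transcribed.
So RudH is not produced.
Norleucine is absent, so OrvQ is inactive.
Diaminopimelate is present, so CilK is inactive.
Required activator CilK is absent, so *orvP* is not transcribed.
So OrvP is not produced.
Required activator RudH is absent, so *lutF* is not transcribed.
→ *lutF* is OFF in A.
Condition B:
Indole is present, so UlmG is inactive.
Palatinose is absent, so LomS is active.
With repressor LomS bound, *ulmZ* is not transcribed.
So UlmZ is not produced.
Required activator UlmG is absent, so *rudH* is not transcribed.
So RudH is not produced.
Norleucine is present, so OrvQ is active.
Diaminopimelate is present, so CilK is inactive.
Required activator CilK is absent, so *orvP* is not transcribed.
So OrvP is not produced.
With repressor OrvQ bound, *lutF* is not transcribed.
→ *lutF* is OFF in B.

neither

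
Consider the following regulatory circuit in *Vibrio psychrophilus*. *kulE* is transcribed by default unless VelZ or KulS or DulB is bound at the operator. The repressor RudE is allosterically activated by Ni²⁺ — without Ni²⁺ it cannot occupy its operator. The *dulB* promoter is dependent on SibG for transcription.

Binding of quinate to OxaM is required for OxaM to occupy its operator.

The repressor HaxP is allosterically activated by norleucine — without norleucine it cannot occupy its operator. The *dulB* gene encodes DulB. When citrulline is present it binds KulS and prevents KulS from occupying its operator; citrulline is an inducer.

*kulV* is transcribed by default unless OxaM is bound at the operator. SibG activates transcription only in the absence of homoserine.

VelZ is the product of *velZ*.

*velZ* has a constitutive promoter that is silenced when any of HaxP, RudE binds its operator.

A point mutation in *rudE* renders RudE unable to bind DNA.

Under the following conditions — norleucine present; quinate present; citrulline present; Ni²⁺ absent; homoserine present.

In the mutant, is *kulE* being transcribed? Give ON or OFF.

ON

Norleucine is present, so HaxP is active.
RudE is non-functional in this strain, so it has no effect.
With repressor HaxP bound, *velZ* is not transcribed.
So VelZ is not produced.
Citrulline is present, so KulS is inactive.
Homoserine is present, so SibG is inactive.
Required activator SibG is absent, so *dulB* is not transcribed.
So DulB is not produced.
With no repressor bound, *kulE* is transcribed.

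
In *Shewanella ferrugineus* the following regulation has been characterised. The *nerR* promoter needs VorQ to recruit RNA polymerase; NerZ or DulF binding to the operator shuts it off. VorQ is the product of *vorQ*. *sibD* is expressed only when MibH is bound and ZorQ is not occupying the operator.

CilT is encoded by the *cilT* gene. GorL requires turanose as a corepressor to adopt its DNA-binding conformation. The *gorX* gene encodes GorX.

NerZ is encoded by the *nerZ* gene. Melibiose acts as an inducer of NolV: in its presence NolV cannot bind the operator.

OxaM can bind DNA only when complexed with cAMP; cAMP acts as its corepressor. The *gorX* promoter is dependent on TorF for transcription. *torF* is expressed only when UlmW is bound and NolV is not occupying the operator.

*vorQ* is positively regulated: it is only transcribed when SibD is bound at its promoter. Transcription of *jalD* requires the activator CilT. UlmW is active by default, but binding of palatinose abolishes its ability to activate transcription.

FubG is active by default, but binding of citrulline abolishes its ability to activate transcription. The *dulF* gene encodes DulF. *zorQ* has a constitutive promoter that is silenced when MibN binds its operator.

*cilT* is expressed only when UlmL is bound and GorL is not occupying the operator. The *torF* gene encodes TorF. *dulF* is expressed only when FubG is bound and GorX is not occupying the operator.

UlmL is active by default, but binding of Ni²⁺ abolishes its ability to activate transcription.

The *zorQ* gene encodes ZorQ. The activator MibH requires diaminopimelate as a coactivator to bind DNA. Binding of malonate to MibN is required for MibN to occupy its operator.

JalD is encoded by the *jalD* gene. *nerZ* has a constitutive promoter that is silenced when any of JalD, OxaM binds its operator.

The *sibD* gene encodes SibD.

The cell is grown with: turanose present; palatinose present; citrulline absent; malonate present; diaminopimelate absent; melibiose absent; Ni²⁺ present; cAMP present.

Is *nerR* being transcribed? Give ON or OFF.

Turanose is present, so GorL is active.
Ni²⁺ is present, so UlmL is inactive.
With repressor GorL bound, *cilT* is not transcribed.
So CilT is not produced.
Required activator CilT is absent, so *jalD* is not transcribed.
So JalD is not produced.
cAMP is present, so OxaM is active.
With repressor OxaM bound, *nerZ* is not transcribed.
So NerZ is not produced.
Diaminopimelate is absent, so MibH is inactive.
Malonate is present, so MibN is active.
With repressor MibN bound, *zorQ* is not transcribed.
So ZorQ is not produced.
Required activator MibH is absent, so *sibD* is not transcribed.
So SibD is not produced.
Required activator SibD is absent, so *vorQ* is not transcribed.
So VorQ is not produced.
Palatinose is present, so UlmW is inactive.
Melibiose is absent, so NolV is active.
With repressor NolV bound, *torF* is not transcribed.
So TorF is not produced.
Required activator TorF is absent, so *gorX* is not transcribed.
So GorX is not produced.
Citrulline is absent, so FubG is active.
No repressor is bound and FubG is active, so *dulF* is transcribed.
So DulF is produced and active.
With repressor DulF bound, *nerR* is not transcribed.

OFF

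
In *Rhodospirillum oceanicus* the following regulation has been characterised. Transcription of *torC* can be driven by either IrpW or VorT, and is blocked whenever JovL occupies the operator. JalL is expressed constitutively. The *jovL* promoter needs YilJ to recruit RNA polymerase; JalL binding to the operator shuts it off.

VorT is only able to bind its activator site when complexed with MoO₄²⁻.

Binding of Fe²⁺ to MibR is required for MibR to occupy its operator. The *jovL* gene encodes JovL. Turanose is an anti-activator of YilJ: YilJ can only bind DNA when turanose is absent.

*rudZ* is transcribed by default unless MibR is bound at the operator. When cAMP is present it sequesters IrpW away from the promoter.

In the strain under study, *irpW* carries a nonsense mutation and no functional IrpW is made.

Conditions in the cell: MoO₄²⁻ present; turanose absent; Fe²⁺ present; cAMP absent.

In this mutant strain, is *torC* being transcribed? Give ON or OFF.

IrpW is non-functional in this strain, so it has no effect.
MoO₄²⁻ is present, so VorT is active.
JalL is produced constitutively and is active.
Turanose is absent, so YilJ is active.
With repressor JalL bound, *jovL* is not transcribed.
So JovL is not produced.
Activator VorT is present, so *torC* is transcribed.

ON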